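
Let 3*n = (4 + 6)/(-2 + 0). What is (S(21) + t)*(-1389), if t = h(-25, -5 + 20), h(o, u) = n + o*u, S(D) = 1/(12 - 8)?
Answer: 2091371/4 ≈ 5.2284e+5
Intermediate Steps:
S(D) = ¼ (S(D) = 1/4 = ¼)
n = -5/3 (n = ((4 + 6)/(-2 + 0))/3 = (10/(-2))/3 = (10*(-½))/3 = (⅓)*(-5) = -5/3 ≈ -1.6667)
h(o, u) = -5/3 + o*u
t = -1130/3 (t = -5/3 - 25*(-5 + 20) = -5/3 - 25*15 = -5/3 - 375 = -1130/3 ≈ -376.67)
(S(21) + t)*(-1389) = (¼ - 1130/3)*(-1389) = -4517/12*(-1389) = 2091371/4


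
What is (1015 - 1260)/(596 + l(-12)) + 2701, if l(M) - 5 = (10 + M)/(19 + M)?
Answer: 2271198/841 ≈ 2700.6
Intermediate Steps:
l(M) = 5 + (10 + M)/(19 + M)
(1015 - 1260)/(596 + l(-12)) + 2701 = (1015 - 1260)/(596 + 3*(35 + 2*(-12))/(19 - 12)) + 2701 = -245/(596 + 3*(35 - 24)/7) + 2701 = -245/(596 + 3*(⅐)*11) + 2701 = -245/(596 + 33/7) + 2701 = -245/4205/7 + 2701 = -245*7/4205 + 2701 = -343/841 + 2701 = 2271198/841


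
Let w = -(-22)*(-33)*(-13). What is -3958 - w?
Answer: -13396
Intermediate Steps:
w = 9438 (w = -22*33*(-13) = -726*(-13) = 9438)
-3958 - w = -3958 - 1*9438 = -3958 - 9438 = -13396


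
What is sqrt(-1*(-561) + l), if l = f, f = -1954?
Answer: I*sqrt(1393) ≈ 37.323*I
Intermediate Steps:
l = -1954
sqrt(-1*(-561) + l) = sqrt(-1*(-561) - 1954) = sqrt(561 - 1954) = sqrt(-1393) = I*sqrt(1393)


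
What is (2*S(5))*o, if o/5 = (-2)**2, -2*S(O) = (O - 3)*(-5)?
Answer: 200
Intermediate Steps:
S(O) = -15/2 + 5*O/2 (S(O) = -(O - 3)*(-5)/2 = -(-3 + O)*(-5)/2 = -(15 - 5*O)/2 = -15/2 + 5*O/2)
o = 20 (o = 5*(-2)**2 = 5*4 = 20)
(2*S(5))*o = (2*(-15/2 + (5/2)*5))*20 = (2*(-15/2 + 25/2))*20 = (2*5)*20 = 10*20 = 200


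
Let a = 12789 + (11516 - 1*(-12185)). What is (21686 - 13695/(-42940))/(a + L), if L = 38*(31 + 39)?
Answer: 186242107/336220200 ≈ 0.55393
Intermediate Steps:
L = 2660 (L = 38*70 = 2660)
a = 36490 (a = 12789 + (11516 + 12185) = 12789 + 23701 = 36490)
(21686 - 13695/(-42940))/(a + L) = (21686 - 13695/(-42940))/(36490 + 2660) = (21686 - 13695*(-1/42940))/39150 = (21686 + 2739/8588)*(1/39150) = (186242107/8588)*(1/39150) = 186242107/336220200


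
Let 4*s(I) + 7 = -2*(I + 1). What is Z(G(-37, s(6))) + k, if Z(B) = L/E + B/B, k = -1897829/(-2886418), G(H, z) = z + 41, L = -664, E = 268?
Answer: -158600839/193390006 ≈ -0.82011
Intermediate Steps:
s(I) = -9/4 - I/2 (s(I) = -7/4 + (-2*(I + 1))/4 = -7/4 + (-2*(1 + I))/4 = -7/4 + (-2 - 2*I)/4 = -7/4 + (-½ - I/2) = -9/4 - I/2)
G(H, z) = 41 + z
k = 1897829/2886418 (k = -1897829*(-1/2886418) = 1897829/2886418 ≈ 0.65750)
Z(B) = -99/67 (Z(B) = -664/268 + B/B = -664*1/268 + 1 = -166/67 + 1 = -99/67)
Z(G(-37, s(6))) + k = -99/67 + 1897829/2886418 = -158600839/193390006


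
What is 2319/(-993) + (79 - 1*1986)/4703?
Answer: -4266636/1556693 ≈ -2.7408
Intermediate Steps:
2319/(-993) + (79 - 1*1986)/4703 = 2319*(-1/993) + (79 - 1986)*(1/4703) = -773/331 - 1907*1/4703 = -773/331 - 1907/4703 = -4266636/1556693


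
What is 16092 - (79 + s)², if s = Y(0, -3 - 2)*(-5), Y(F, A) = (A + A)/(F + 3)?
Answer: 62459/9 ≈ 6939.9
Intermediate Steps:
Y(F, A) = 2*A/(3 + F) (Y(F, A) = (2*A)/(3 + F) = 2*A/(3 + F))
s = 50/3 (s = (2*(-3 - 2)/(3 + 0))*(-5) = (2*(-5)/3)*(-5) = (2*(-5)*(⅓))*(-5) = -10/3*(-5) = 50/3 ≈ 16.667)
16092 - (79 + s)² = 16092 - (79 + 50/3)² = 16092 - (287/3)² = 16092 - 1*82369/9 = 16092 - 82369/9 = 62459/9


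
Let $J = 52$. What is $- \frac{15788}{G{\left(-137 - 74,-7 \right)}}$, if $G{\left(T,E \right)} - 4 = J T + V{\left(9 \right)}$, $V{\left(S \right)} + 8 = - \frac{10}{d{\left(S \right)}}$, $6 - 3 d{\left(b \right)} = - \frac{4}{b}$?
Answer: $\frac{457852}{318439} \approx 1.4378$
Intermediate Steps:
$d{\left(b \right)} = 2 + \frac{4}{3 b}$ ($d{\left(b \right)} = 2 - \frac{\left(-4\right) \frac{1}{b}}{3} = 2 + \frac{4}{3 b}$)
$V{\left(S \right)} = -8 - \frac{10}{2 + \frac{4}{3 S}}$
$G{\left(T,E \right)} = - \frac{251}{29} + 52 T$ ($G{\left(T,E \right)} = 4 + \left(52 T + \frac{-16 - 351}{2 + 3 \cdot 9}\right) = 4 + \left(52 T + \frac{-16 - 351}{2 + 27}\right) = 4 + \left(52 T + \frac{1}{29} \left(-367\right)\right) = 4 + \left(52 T - \frac{367}{29}\right) = 4 + \left(- \frac{367}{29} + 52 T\right) = - \frac{251}{29} + 52 T$)
$- \frac{15788}{G{\left(-137 - 74,-7 \right)}} = - \frac{15788}{- \frac{251}{29} + 52 \left(-137 - 74\right)} = - \frac{15788}{- \frac{251}{29} + 52 \left(-211\right)} = - \frac{15788}{- \frac{251}{29} - 10972} = - \frac{15788}{- \frac{318439}{29}} = \left(-15788\right) \left(- \frac{29}{318439}\right) = \frac{457852}{318439}$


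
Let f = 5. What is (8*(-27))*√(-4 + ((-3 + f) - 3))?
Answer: -216*I*√5 ≈ -482.99*I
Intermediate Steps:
(8*(-27))*√(-4 + ((-3 + f) - 3)) = (8*(-27))*√(-4 + ((-3 + 5) - 3)) = -216*√(-4 + (2 - 3)) = -216*√(-4 - 1) = -216*I*√5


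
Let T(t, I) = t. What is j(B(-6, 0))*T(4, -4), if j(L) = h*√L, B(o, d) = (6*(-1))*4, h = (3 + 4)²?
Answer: 392*I*√6 ≈ 960.2*I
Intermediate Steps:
h = 49 (h = 7² = 49)
B(o, d) = -24 (B(o, d) = -6*4 = -24)
j(L) = 49*√L
j(B(-6, 0))*T(4, -4) = (49*√(-24))*4 = (49*(2*I*√6))*4 = (98*I*√6)*4 = 392*I*√6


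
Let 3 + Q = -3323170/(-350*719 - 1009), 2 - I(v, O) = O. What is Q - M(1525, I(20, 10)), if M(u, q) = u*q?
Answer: 3085004993/252659 ≈ 12210.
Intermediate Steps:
I(v, O) = 2 - O
M(u, q) = q*u
Q = 2565193/252659 (Q = -3 - 3323170/(-350*719 - 1009) = -3 - 3323170/(-251650 - 1009) = -3 - 3323170/(-252659) = -3 - 3323170*(-1/252659) = -3 + 3323170/252659 = 2565193/252659 ≈ 10.153)
Q - M(1525, I(20, 10)) = 2565193/252659 - (2 - 1*10)*1525 = 2565193/252659 - (2 - 10)*1525 = 2565193/252659 - (-8)*1525 = 2565193/252659 - 1*(-12200) = 2565193/252659 + 12200 = 3085004993/252659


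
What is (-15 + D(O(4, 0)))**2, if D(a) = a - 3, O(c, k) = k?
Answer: 324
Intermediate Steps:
D(a) = -3 + a
(-15 + D(O(4, 0)))**2 = (-15 + (-3 + 0))**2 = (-15 - 3)**2 = (-18)**2 = 324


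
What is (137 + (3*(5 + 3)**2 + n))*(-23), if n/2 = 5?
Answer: -7797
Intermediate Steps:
n = 10 (n = 2*5 = 10)
(137 + (3*(5 + 3)**2 + n))*(-23) = (137 + (3*(5 + 3)**2 + 10))*(-23) = (137 + (3*8**2 + 10))*(-23) = (137 + (3*64 + 10))*(-23) = (137 + (192 + 10))*(-23) = (137 + 202)*(-23) = 339*(-23) = -7797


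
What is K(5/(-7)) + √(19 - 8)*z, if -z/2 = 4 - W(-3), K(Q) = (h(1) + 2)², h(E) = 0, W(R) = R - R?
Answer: 4 - 8*√11 ≈ -22.533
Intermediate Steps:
W(R) = 0
K(Q) = 4 (K(Q) = (0 + 2)² = 2² = 4)
z = -8 (z = -2*(4 - 1*0) = -2*(4 + 0) = -2*4 = -8)
K(5/(-7)) + √(19 - 8)*z = 4 + √(19 - 8)*(-8) = 4 + √11*(-8) = 4 - 8*√11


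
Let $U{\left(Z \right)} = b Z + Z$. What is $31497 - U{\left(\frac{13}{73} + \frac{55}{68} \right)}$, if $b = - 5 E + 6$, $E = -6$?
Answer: $\frac{156169845}{4964} \approx 31461.0$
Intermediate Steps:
$b = 36$ ($b = \left(-5\right) \left(-6\right) + 6 = 30 + 6 = 36$)
$U{\left(Z \right)} = 37 Z$ ($U{\left(Z \right)} = 36 Z + Z = 37 Z$)
$31497 - U{\left(\frac{13}{73} + \frac{55}{68} \right)} = 31497 - 37 \left(\frac{13}{73} + \frac{55}{68}\right) = 31497 - 37 \cdot \frac{4899}{4964} = 31497 - \frac{181263}{4964} = \frac{156169845}{4964}$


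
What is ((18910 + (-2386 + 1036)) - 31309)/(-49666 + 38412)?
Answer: 13749/11254 ≈ 1.2217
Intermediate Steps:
((18910 + (-2386 + 1036)) - 31309)/(-49666 + 38412) = ((18910 - 1350) - 31309)/(-11254) = (17560 - 31309)*(-1/11254) = -13749*(-1/11254) = 13749/11254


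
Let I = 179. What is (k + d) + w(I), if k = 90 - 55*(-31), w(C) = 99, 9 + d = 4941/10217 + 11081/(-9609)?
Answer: 184994426897/98175153 ≈ 1884.3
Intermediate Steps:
d = -949312885/98175153 (d = -9 + (4941/10217 + 11081/(-9609)) = -9 + (4941*(1/10217) + 11081*(-1/9609)) = -9 + (4941/10217 - 11081/9609) = -9 - 65736508/98175153 = -949312885/98175153 ≈ -9.6696)
k = 1795 (k = 90 + 1705 = 1795)
(k + d) + w(I) = (1795 - 949312885/98175153) + 99 = 175275086750/98175153 + 99 = 184994426897/98175153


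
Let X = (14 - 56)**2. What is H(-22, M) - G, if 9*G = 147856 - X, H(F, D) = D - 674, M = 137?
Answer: -150925/9 ≈ -16769.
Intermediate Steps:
H(F, D) = -674 + D
X = 1764 (X = (-42)**2 = 1764)
G = 146092/9 (G = (147856 - 1*1764)/9 = (147856 - 1764)/9 = (1/9)*146092 = 146092/9 ≈ 16232.)
H(-22, M) - G = (-674 + 137) - 1*146092/9 = -537 - 146092/9 = -150925/9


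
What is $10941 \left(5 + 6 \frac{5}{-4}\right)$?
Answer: $- \frac{54705}{2} \approx -27353.0$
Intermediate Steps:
$10941 \left(5 + 6 \frac{5}{-4}\right) = 10941 \left(5 + 6 \cdot 5 \left(- \frac{1}{4}\right)\right) = 10941 \left(5 + 6 \left(- \frac{5}{4}\right)\right) = 10941 \left(5 - \frac{15}{2}\right) = 10941 \left(- \frac{5}{2}\right) = - \frac{54705}{2}$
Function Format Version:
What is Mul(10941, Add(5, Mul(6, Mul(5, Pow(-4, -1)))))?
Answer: Rational(-54705, 2) ≈ -27353.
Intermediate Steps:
Mul(10941, Add(5, Mul(6, Mul(5, Pow(-4, -1))))) = Mul(10941, Add(5, Mul(6, Mul(5, Rational(-1, 4))))) = Mul(10941, Add(5, Mul(6, Rational(-5, 4)))) = Mul(10941, Add(5, Rational(-15, 2))) = Mul(10941, Rational(-5, 2)) = Rational(-54705, 2)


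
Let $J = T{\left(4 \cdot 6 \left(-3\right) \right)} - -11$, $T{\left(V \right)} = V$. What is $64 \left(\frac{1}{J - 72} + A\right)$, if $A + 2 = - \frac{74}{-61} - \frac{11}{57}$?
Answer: $- \frac{1538048}{24339} \approx -63.193$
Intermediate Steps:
$J = -61$ ($J = 4 \cdot 6 \left(-3\right) - -11 = 24 \left(-3\right) + 11 = -72 + 11 = -61$)
$A = - \frac{3407}{3477}$ ($A = -2 - \left(- \frac{74}{61} + \frac{11}{57}\right) = -2 - - \frac{3547}{3477} = -2 + \left(\frac{74}{61} - \frac{11}{57}\right) = -2 + \frac{3547}{3477} = - \frac{3407}{3477} \approx -0.97987$)
$64 \left(\frac{1}{J - 72} + A\right) = 64 \left(\frac{1}{-61 - 72} - \frac{3407}{3477}\right) = 64 \left(\frac{1}{-133} - \frac{3407}{3477}\right) = 64 \left(- \frac{1}{133} - \frac{3407}{3477}\right) = 64 \left(- \frac{24032}{24339}\right) = - \frac{1538048}{24339}$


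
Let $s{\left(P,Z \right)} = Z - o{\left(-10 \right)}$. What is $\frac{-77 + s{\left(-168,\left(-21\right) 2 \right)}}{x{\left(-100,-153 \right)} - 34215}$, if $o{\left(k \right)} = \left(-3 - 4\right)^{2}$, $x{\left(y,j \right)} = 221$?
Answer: $\frac{84}{16997} \approx 0.004942$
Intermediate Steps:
$o{\left(k \right)} = 49$ ($o{\left(k \right)} = \left(-7\right)^{2} = 49$)
$s{\left(P,Z \right)} = -49 + Z$ ($s{\left(P,Z \right)} = Z - 49 = -49 + Z$)
$\frac{-77 + s{\left(-168,\left(-21\right) 2 \right)}}{x{\left(-100,-153 \right)} - 34215} = \frac{-77 - 91}{221 - 34215} = \frac{-77 - 91}{-33994} = \left(-77 - 91\right) \left(- \frac{1}{33994}\right) = \left(-168\right) \left(- \frac{1}{33994}\right) = \frac{84}{16997}$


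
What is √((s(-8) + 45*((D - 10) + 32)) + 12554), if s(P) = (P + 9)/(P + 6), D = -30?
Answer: √48774/2 ≈ 110.42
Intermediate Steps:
s(P) = (9 + P)/(6 + P)
√((s(-8) + 45*((D - 10) + 32)) + 12554) = √(((9 - 8)/(6 - 8) + 45*((-30 - 10) + 32)) + 12554) = √((1/(-2) + 45*(-40 + 32)) + 12554) = √((-½*1 + 45*(-8)) + 12554) = √((-½ - 360) + 12554) = √(-721/2 + 12554) = √(24387/2) = √48774/2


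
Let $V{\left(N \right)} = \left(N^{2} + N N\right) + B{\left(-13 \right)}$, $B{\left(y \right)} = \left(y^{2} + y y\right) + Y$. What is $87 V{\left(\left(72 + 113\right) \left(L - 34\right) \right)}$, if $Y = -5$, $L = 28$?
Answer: $214414371$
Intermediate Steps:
$B{\left(y \right)} = -5 + 2 y^{2}$ ($B{\left(y \right)} = \left(y^{2} + y y\right) - 5 = \left(y^{2} + y^{2}\right) - 5 = 2 y^{2} - 5 = -5 + 2 y^{2}$)
$V{\left(N \right)} = 333 + 2 N^{2}$ ($V{\left(N \right)} = \left(N^{2} + N N\right) - \left(5 - 2 \left(-13\right)^{2}\right) = \left(N^{2} + N^{2}\right) + \left(-5 + 2 \cdot 169\right) = 2 N^{2} + \left(-5 + 338\right) = 2 N^{2} + 333 = 333 + 2 N^{2}$)
$87 V{\left(\left(72 + 113\right) \left(L - 34\right) \right)} = 87 \left(333 + 2 \left(\left(72 + 113\right) \left(28 - 34\right)\right)^{2}\right) = 87 \left(333 + 2 \left(185 \left(-6\right)\right)^{2}\right) = 87 \left(333 + 2 \left(-1110\right)^{2}\right) = 87 \left(333 + 2 \cdot 1232100\right) = 87 \left(333 + 2464200\right) = 87 \cdot 2464533 = 214414371$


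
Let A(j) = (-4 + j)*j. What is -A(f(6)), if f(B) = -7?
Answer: -77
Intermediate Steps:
A(j) = j*(-4 + j)
-A(f(6)) = -(-7)*(-4 - 7) = -(-7)*(-11) = -1*77 = -77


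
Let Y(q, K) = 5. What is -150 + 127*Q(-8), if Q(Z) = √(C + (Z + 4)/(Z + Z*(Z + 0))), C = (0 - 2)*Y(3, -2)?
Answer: -150 + 127*I*√1974/14 ≈ -150.0 + 403.04*I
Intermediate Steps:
C = -10 (C = (0 - 2)*5 = -2*5 = -10)
Q(Z) = √(-10 + (4 + Z)/(Z + Z²)) (Q(Z) = √(-10 + (Z + 4)/(Z + Z*(Z + 0))) = √(-10 + (4 + Z)/(Z + Z*Z)) = √(-10 + (4 + Z)/(Z + Z²)))
-150 + 127*Q(-8) = -150 + 127*√((4 - 8 - 10*(-8)*(1 - 8))/((-8)*(1 - 8))) = -150 + 127*√(-⅛*(4 - 8 - 10*(-8)*(-7))/(-7)) = -150 + 127*√(-⅛*(-⅐)*(4 - 8 - 560)) = -150 + 127*√(-⅛*(-⅐)*(-564)) = -150 + 127*√(-141/14) = -150 + 127*(I*√1974/14) = -150 + 127*I*√1974/14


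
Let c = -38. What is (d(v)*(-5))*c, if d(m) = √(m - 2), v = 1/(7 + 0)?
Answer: 190*I*√91/7 ≈ 258.93*I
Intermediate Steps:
v = ⅐ (v = 1/7 = ⅐ ≈ 0.14286)
d(m) = √(-2 + m)
(d(v)*(-5))*c = (√(-2 + ⅐)*(-5))*(-38) = (√(-13/7)*(-5))*(-38) = ((I*√91/7)*(-5))*(-38) = -5*I*√91/7*(-38) = 190*I*√91/7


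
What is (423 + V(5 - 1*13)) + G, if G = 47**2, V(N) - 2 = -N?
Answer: 2642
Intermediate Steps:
V(N) = 2 - N
G = 2209
(423 + V(5 - 1*13)) + G = (423 + (2 - (5 - 1*13))) + 2209 = (423 + (2 - (5 - 13))) + 2209 = (423 + (2 - 1*(-8))) + 2209 = (423 + (2 + 8)) + 2209 = (423 + 10) + 2209 = 433 + 2209 = 2642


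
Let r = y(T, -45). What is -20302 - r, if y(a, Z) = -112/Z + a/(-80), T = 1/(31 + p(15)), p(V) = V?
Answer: -672484663/33120 ≈ -20305.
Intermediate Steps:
T = 1/46 (T = 1/(31 + 15) = 1/46 ≈ 0.021739)
y(a, Z) = -112/Z - a/80 (y(a, Z) = -112/Z + a*(-1/80) = -112/Z - a/80)
r = 82423/33120 (r = -112/(-45) - 1/80*1/46 = -112*(-1/45) - 1/3680 = 112/45 - 1/3680 = 82423/33120 ≈ 2.4886)
-20302 - r = -20302 - 1*82423/33120 = -20302 - 82423/33120 = -672484663/33120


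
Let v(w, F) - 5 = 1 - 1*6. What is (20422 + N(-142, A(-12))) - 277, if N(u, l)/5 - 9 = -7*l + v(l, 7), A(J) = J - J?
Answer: 20190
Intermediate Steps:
v(w, F) = 0 (v(w, F) = 5 + (1 - 1*6) = 5 + (1 - 6) = 5 - 5 = 0)
A(J) = 0
N(u, l) = 45 - 35*l (N(u, l) = 45 + 5*(-7*l + 0) = 45 + 5*(-7*l) = 45 - 35*l)
(20422 + N(-142, A(-12))) - 277 = (20422 + (45 - 35*0)) - 277 = (20422 + (45 + 0)) - 277 = (20422 + 45) - 277 = 20467 - 277 = 20190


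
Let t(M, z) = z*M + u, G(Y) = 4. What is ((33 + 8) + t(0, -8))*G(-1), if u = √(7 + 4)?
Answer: 164 + 4*√11 ≈ 177.27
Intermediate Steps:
u = √11 ≈ 3.3166
t(M, z) = √11 + M*z (t(M, z) = z*M + √11 = M*z + √11 = √11 + M*z)
((33 + 8) + t(0, -8))*G(-1) = ((33 + 8) + (√11 + 0*(-8)))*4 = (41 + (√11 + 0))*4 = (41 + √11)*4 = 164 + 4*√11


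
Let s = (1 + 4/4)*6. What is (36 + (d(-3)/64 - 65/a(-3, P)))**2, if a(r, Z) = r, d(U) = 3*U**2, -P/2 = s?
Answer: 124389409/36864 ≈ 3374.3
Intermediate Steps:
s = 12 (s = (1 + 4*(1/4))*6 = (1 + 1)*6 = 2*6 = 12)
P = -24 (P = -2*12 = -24)
(36 + (d(-3)/64 - 65/a(-3, P)))**2 = (36 + ((3*(-3)**2)/64 - 65/(-3)))**2 = (36 + ((3*9)*(1/64) - 65*(-1/3)))**2 = (36 + (27*(1/64) + 65/3))**2 = (36 + (27/64 + 65/3))**2 = (36 + 4241/192)**2 = (11153/192)**2 = 124389409/36864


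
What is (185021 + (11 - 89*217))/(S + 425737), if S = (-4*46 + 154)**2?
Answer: 165719/426637 ≈ 0.38843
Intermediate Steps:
S = 900 (S = (-184 + 154)**2 = (-30)**2 = 900)
(185021 + (11 - 89*217))/(S + 425737) = (185021 + (11 - 89*217))/(900 + 425737) = (185021 + (11 - 19313))/426637 = (185021 - 19302)*(1/426637) = 165719*(1/426637) = 165719/426637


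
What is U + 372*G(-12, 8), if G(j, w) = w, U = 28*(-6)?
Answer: 2808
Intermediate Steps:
U = -168
U + 372*G(-12, 8) = -168 + 372*8 = -168 + 2976 = 2808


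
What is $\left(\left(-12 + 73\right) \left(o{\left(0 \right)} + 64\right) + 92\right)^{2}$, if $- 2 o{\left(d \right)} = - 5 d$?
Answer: $15968016$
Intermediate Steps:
$o{\left(d \right)} = \frac{5 d}{2}$ ($o{\left(d \right)} = - \frac{\left(-5\right) d}{2} = \frac{5 d}{2}$)
$\left(\left(-12 + 73\right) \left(o{\left(0 \right)} + 64\right) + 92\right)^{2} = \left(\left(-12 + 73\right) \left(\frac{5}{2} \cdot 0 + 64\right) + 92\right)^{2} = \left(61 \left(0 + 64\right) + 92\right)^{2} = \left(61 \cdot 64 + 92\right)^{2} = \left(3904 + 92\right)^{2} = 3996^{2} = 15968016$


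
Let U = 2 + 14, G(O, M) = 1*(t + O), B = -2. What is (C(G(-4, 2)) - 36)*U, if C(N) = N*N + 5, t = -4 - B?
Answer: 80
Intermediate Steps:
t = -2 (t = -4 - 1*(-2) = -4 + 2 = -2)
G(O, M) = -2 + O (G(O, M) = 1*(-2 + O) = -2 + O)
C(N) = 5 + N**2 (C(N) = N**2 + 5 = 5 + N**2)
U = 16
(C(G(-4, 2)) - 36)*U = ((5 + (-2 - 4)**2) - 36)*16 = ((5 + (-6)**2) - 36)*16 = ((5 + 36) - 36)*16 = (41 - 36)*16 = 5*16 = 80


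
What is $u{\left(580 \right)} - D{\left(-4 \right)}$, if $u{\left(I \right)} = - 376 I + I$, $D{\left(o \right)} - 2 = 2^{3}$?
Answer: $-217510$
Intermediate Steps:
$D{\left(o \right)} = 10$ ($D{\left(o \right)} = 2 + 2^{3} = 2 + 8 = 10$)
$u{\left(I \right)} = - 375 I$
$u{\left(580 \right)} - D{\left(-4 \right)} = \left(-375\right) 580 - 10 = -217500 - 10 = -217510$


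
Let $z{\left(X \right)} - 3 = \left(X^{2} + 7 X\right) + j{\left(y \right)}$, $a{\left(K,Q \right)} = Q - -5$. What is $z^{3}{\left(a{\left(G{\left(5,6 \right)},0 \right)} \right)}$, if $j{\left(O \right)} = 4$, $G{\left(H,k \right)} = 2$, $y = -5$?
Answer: $300763$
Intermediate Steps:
$a{\left(K,Q \right)} = 5 + Q$ ($a{\left(K,Q \right)} = Q + 5 = 5 + Q$)
$z{\left(X \right)} = 7 + X^{2} + 7 X$ ($z{\left(X \right)} = 3 + \left(\left(X^{2} + 7 X\right) + 4\right) = 3 + \left(4 + X^{2} + 7 X\right) = 7 + X^{2} + 7 X$)
$z^{3}{\left(a{\left(G{\left(5,6 \right)},0 \right)} \right)} = \left(7 + \left(5 + 0\right)^{2} + 7 \left(5 + 0\right)\right)^{3} = \left(7 + 5^{2} + 7 \cdot 5\right)^{3} = \left(7 + 25 + 35\right)^{3} = 67^{3} = 300763$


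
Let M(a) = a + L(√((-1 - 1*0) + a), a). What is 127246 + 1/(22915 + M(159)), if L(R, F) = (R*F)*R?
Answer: 6132748217/48196 ≈ 1.2725e+5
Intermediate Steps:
L(R, F) = F*R² (L(R, F) = (F*R)*R = F*R²)
M(a) = a + a*(-1 + a) (M(a) = a + a*(√((-1 - 1*0) + a))² = a + a*(√((-1 + 0) + a))² = a + a*(√(-1 + a))² = a + a*(-1 + a))
127246 + 1/(22915 + M(159)) = 127246 + 1/(22915 + 159²) = 127246 + 1/(22915 + 25281) = 127246 + 1/48196 = 6132748217/48196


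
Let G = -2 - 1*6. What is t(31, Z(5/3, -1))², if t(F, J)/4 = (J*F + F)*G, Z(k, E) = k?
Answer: 62980096/9 ≈ 6.9978e+6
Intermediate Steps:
G = -8 (G = -2 - 6 = -8)
t(F, J) = -32*F - 32*F*J (t(F, J) = 4*((J*F + F)*(-8)) = 4*((F*J + F)*(-8)) = 4*((F + F*J)*(-8)) = 4*(-8*F - 8*F*J) = -32*F - 32*F*J)
t(31, Z(5/3, -1))² = (-32*31*(1 + 5/3))² = (-32*31*8/3)² = (-7936/3)² = 62980096/9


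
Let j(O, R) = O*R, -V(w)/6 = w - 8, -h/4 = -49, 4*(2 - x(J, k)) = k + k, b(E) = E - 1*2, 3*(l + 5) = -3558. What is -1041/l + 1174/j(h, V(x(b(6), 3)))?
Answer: 1763309/1750770 ≈ 1.0072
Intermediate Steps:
l = -1191 (l = -5 + (1/3)*(-3558) = -5 - 1186 = -1191)
b(E) = -2 + E (b(E) = E - 2 = -2 + E)
x(J, k) = 2 - k/2 (x(J, k) = 2 - (k + k)/4 = 2 - k/2)
h = 196 (h = -4*(-49) = 196)
V(w) = 48 - 6*w (V(w) = -6*(w - 8) = -6*(-8 + w) = 48 - 6*w)
-1041/l + 1174/j(h, V(x(b(6), 3))) = -1041/(-1191) + 1174/((196*(48 - 6*(2 - 1/2*3)))) = -1041*(-1/1191) + 1174/((196*(48 - 6*(2 - 3/2)))) = 347/397 + 1174/((196*(48 - 6*1/2))) = 347/397 + 1174/((196*(48 - 3))) = 347/397 + 1174/((196*45)) = 347/397 + 1174/8820 = 347/397 + 1174*(1/8820) = 347/397 + 587/4410 = 1763309/1750770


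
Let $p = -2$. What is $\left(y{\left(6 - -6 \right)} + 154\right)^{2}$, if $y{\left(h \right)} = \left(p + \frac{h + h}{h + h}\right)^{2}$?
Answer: $24025$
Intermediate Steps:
$y{\left(h \right)} = 1$ ($y{\left(h \right)} = \left(-2 + \frac{h + h}{h + h}\right)^{2} = \left(-2 + \frac{2 h}{2 h}\right)^{2} = \left(-2 + 2 h \frac{1}{2 h}\right)^{2} = \left(-2 + 1\right)^{2} = \left(-1\right)^{2} = 1$)
$\left(y{\left(6 - -6 \right)} + 154\right)^{2} = \left(1 + 154\right)^{2} = 155^{2} = 24025$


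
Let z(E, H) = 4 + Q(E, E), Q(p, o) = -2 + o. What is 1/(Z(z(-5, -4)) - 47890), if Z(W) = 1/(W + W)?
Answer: -6/287341 ≈ -2.0881e-5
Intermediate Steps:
z(E, H) = 2 + E (z(E, H) = 4 + (-2 + E) = 2 + E)
Z(W) = 1/(2*W)
1/(Z(z(-5, -4)) - 47890) = 1/(1/(2*(2 - 5)) - 47890) = 1/((½)/(-3) - 47890) = 1/((½)*(-⅓) - 47890) = 1/(-⅙ - 47890) = 1/(-287341/6) = -6/287341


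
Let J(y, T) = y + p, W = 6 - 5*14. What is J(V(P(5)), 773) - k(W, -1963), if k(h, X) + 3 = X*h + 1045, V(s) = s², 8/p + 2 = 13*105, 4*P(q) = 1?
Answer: -2762505101/21808 ≈ -1.2667e+5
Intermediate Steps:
P(q) = ¼ (P(q) = (¼)*1 = ¼)
p = 8/1363 (p = 8/(-2 + 13*105) = 8/(-2 + 1365) = 8/1363 ≈ 0.0058694)
W = -64 (W = 6 - 70 = -64)
J(y, T) = 8/1363 + y (J(y, T) = y + 8/1363 = 8/1363 + y)
k(h, X) = 1042 + X*h (k(h, X) = -3 + (X*h + 1045) = -3 + (1045 + X*h) = 1042 + X*h)
J(V(P(5)), 773) - k(W, -1963) = (8/1363 + (¼)²) - (1042 - 1963*(-64)) = (8/1363 + 1/16) - (1042 + 125632) = 1491/21808 - 1*126674 = 1491/21808 - 126674 = -2762505101/21808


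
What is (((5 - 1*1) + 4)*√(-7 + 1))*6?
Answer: 48*I*√6 ≈ 117.58*I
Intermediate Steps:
(((5 - 1*1) + 4)*√(-7 + 1))*6 = (((5 - 1) + 4)*√(-6))*6 = ((4 + 4)*(I*√6))*6 = (8*(I*√6))*6 = (8*I*√6)*6 = 48*I*√6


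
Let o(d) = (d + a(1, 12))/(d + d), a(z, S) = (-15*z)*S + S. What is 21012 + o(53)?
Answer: 2227157/106 ≈ 21011.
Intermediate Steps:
a(z, S) = S - 15*S*z (a(z, S) = -15*S*z + S = S - 15*S*z)
o(d) = (-168 + d)/(2*d) (o(d) = (d + 12*(1 - 15*1))/(d + d) = (d + 12*(1 - 15))/((2*d)) = (d + 12*(-14))*(1/(2*d)) = (d - 168)*(1/(2*d)) = (-168 + d)*(1/(2*d)) = (-168 + d)/(2*d))
21012 + o(53) = 21012 + (½)*(-168 + 53)/53 = 21012 + (½)*(1/53)*(-115) = 21012 - 115/106 = 2227157/106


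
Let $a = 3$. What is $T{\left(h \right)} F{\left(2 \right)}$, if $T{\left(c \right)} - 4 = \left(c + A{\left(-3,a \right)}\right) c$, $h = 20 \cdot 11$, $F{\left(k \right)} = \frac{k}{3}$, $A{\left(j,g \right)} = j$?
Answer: $\frac{95488}{3} \approx 31829.0$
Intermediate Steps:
$F{\left(k \right)} = \frac{k}{3}$ ($F{\left(k \right)} = k \frac{1}{3} = \frac{k}{3}$)
$h = 220$
$T{\left(c \right)} = 4 + c \left(-3 + c\right)$ ($T{\left(c \right)} = 4 + \left(c - 3\right) c = 4 + \left(-3 + c\right) c = 4 + c \left(-3 + c\right)$)
$T{\left(h \right)} F{\left(2 \right)} = \left(4 + 220^{2} - 660\right) \frac{1}{3} \cdot 2 = \left(4 + 48400 - 660\right) \frac{2}{3} = 47744 \cdot \frac{2}{3} = \frac{95488}{3}$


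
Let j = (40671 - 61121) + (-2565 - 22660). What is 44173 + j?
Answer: -1502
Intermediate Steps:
j = -45675 (j = -20450 - 25225 = -45675)
44173 + j = 44173 - 45675 = -1502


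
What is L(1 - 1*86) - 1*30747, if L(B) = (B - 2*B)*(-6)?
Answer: -31257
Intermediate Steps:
L(B) = 6*B (L(B) = -B*(-6) = 6*B)
L(1 - 1*86) - 1*30747 = 6*(1 - 1*86) - 1*30747 = 6*(1 - 86) - 30747 = 6*(-85) - 30747 = -510 - 30747 = -31257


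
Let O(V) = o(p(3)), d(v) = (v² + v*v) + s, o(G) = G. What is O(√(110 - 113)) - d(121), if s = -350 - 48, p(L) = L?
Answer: -28881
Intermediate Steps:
s = -398
d(v) = -398 + 2*v² (d(v) = (v² + v*v) - 398 = (v² + v²) - 398 = 2*v² - 398 = -398 + 2*v²)
O(V) = 3
O(√(110 - 113)) - d(121) = 3 - (-398 + 2*121²) = 3 - (-398 + 2*14641) = 3 - (-398 + 29282) = 3 - 1*28884 = 3 - 28884 = -28881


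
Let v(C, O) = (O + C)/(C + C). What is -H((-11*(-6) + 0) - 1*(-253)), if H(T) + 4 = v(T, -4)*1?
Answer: 2237/638 ≈ 3.5063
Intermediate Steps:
v(C, O) = (C + O)/(2*C) (v(C, O) = (C + O)/((2*C)) = (C + O)*(1/(2*C)) = (C + O)/(2*C))
H(T) = -4 + (-4 + T)/(2*T) (H(T) = -4 + ((T - 4)/(2*T))*1 = -4 + ((-4 + T)/(2*T))*1 = -4 + (-4 + T)/(2*T))
-H((-11*(-6) + 0) - 1*(-253)) = -(-7/2 - 2/((-11*(-6) + 0) - 1*(-253))) = -(-7/2 - 2/((66 + 0) + 253)) = -(-7/2 - 2/(66 + 253)) = -(-7/2 - 2/319) = -1*(-2237/638) = 2237/638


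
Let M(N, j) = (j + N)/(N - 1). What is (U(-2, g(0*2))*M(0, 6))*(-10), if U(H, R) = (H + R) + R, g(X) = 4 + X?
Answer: 360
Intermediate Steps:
U(H, R) = H + 2*R
M(N, j) = (N + j)/(-1 + N)
(U(-2, g(0*2))*M(0, 6))*(-10) = ((-2 + 2*(4 + 0*2))*((0 + 6)/(-1 + 0)))*(-10) = ((-2 + 2*(4 + 0))*(6/(-1)))*(-10) = ((-2 + 2*4)*(-1*6))*(-10) = ((-2 + 8)*(-6))*(-10) = (6*(-6))*(-10) = -36*(-10) = 360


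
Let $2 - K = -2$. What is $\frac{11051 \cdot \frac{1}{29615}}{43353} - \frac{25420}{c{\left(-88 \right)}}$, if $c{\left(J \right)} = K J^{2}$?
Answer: $- \frac{8159093169781}{9942514591680} \approx -0.82063$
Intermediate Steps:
$K = 4$ ($K = 2 - -2 = 2 + 2 = 4$)
$c{\left(J \right)} = 4 J^{2}$
$\frac{11051 \cdot \frac{1}{29615}}{43353} - \frac{25420}{c{\left(-88 \right)}} = \frac{11051 \cdot \frac{1}{29615}}{43353} - \frac{25420}{4 \left(-88\right)^{2}} = 11051 \cdot \frac{1}{29615} \cdot \frac{1}{43353} - \frac{25420}{4 \cdot 7744} = \frac{11051}{29615} \cdot \frac{1}{43353} - \frac{25420}{30976} = \frac{11051}{1283899095} - \frac{6355}{7744} = - \frac{8159093169781}{9942514591680}$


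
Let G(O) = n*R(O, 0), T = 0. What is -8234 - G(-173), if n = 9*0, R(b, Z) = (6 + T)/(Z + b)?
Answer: -8234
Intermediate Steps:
R(b, Z) = 6/(Z + b) (R(b, Z) = (6 + 0)/(Z + b) = 6/(Z + b))
n = 0
G(O) = 0 (G(O) = 0*(6/(0 + O)) = 0*(6/O) = 0)
-8234 - G(-173) = -8234 - 1*0 = -8234 + 0 = -8234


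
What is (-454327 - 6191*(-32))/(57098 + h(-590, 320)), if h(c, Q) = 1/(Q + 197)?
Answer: -44154385/9839889 ≈ -4.4873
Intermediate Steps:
h(c, Q) = 1/(197 + Q)
(-454327 - 6191*(-32))/(57098 + h(-590, 320)) = (-454327 - 6191*(-32))/(57098 + 1/(197 + 320)) = (-454327 + 198112)/(57098 + 1/517) = -256215/(57098 + 1/517) = -256215/29519667/517 = -256215*517/29519667 = -44154385/9839889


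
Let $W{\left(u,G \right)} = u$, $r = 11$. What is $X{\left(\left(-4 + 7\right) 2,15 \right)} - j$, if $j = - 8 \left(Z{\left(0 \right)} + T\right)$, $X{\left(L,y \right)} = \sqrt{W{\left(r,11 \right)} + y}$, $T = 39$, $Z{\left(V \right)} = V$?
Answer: $312 + \sqrt{26} \approx 317.1$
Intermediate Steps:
$X{\left(L,y \right)} = \sqrt{11 + y}$
$j = -312$ ($j = - 8 \left(0 + 39\right) = \left(-8\right) 39 = -312$)
$X{\left(\left(-4 + 7\right) 2,15 \right)} - j = \sqrt{11 + 15} - -312 = \sqrt{26} + 312 = 312 + \sqrt{26}$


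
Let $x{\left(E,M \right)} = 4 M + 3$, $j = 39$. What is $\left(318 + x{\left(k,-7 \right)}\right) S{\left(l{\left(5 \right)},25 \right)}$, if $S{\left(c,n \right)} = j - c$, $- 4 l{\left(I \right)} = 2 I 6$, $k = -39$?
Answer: $15822$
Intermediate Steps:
$l{\left(I \right)} = - 3 I$ ($l{\left(I \right)} = - \frac{2 I 6}{4} = - \frac{12 I}{4} = - 3 I$)
$x{\left(E,M \right)} = 3 + 4 M$
$S{\left(c,n \right)} = 39 - c$
$\left(318 + x{\left(k,-7 \right)}\right) S{\left(l{\left(5 \right)},25 \right)} = \left(318 + \left(3 + 4 \left(-7\right)\right)\right) \left(39 - \left(-3\right) 5\right) = \left(318 + \left(3 - 28\right)\right) \left(39 - -15\right) = \left(318 - 25\right) \left(39 + 15\right) = 293 \cdot 54 = 15822$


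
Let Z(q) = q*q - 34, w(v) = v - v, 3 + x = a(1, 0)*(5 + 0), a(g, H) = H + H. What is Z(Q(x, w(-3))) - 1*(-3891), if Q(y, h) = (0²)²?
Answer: 3857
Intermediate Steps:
a(g, H) = 2*H
x = -3 (x = -3 + (2*0)*(5 + 0) = -3 + 0*5 = -3 + 0 = -3)
w(v) = 0
Q(y, h) = 0 (Q(y, h) = 0² = 0)
Z(q) = -34 + q² (Z(q) = q² - 34 = -34 + q²)
Z(Q(x, w(-3))) - 1*(-3891) = (-34 + 0²) - 1*(-3891) = (-34 + 0) + 3891 = -34 + 3891 = 3857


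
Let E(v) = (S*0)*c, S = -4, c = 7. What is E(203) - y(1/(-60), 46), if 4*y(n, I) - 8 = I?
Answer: -27/2 ≈ -13.500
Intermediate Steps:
y(n, I) = 2 + I/4
E(v) = 0 (E(v) = -4*0*7 = 0*7 = 0)
E(203) - y(1/(-60), 46) = 0 - (2 + (¼)*46) = 0 - (2 + 23/2) = 0 - 1*27/2 = 0 - 27/2 = -27/2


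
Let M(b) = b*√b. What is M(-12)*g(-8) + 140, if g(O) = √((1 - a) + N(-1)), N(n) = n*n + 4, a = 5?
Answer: 140 - 24*I*√3 ≈ 140.0 - 41.569*I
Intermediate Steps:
N(n) = 4 + n² (N(n) = n² + 4 = 4 + n²)
g(O) = 1 (g(O) = √((1 - 1*5) + (4 + (-1)²)) = √((1 - 5) + (4 + 1)) = √(-4 + 5) = √1 = 1)
M(b) = b^(3/2)
M(-12)*g(-8) + 140 = (-12)^(3/2)*1 + 140 = -24*I*√3*1 + 140 = -24*I*√3 + 140 = 140 - 24*I*√3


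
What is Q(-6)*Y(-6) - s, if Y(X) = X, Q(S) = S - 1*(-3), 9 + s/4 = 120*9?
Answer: -4266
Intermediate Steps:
s = 4284 (s = -36 + 4*(120*9) = -36 + 4*1080 = -36 + 4320 = 4284)
Q(S) = 3 + S (Q(S) = S + 3 = 3 + S)
Q(-6)*Y(-6) - s = (3 - 6)*(-6) - 1*4284 = -3*(-6) - 4284 = 18 - 4284 = -4266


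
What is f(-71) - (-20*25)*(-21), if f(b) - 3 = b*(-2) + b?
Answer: -10426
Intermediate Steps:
f(b) = 3 - b (f(b) = 3 + (b*(-2) + b) = 3 + (-2*b + b) = 3 - b)
f(-71) - (-20*25)*(-21) = (3 - 1*(-71)) - (-20*25)*(-21) = (3 + 71) - (-500)*(-21) = 74 - 1*10500 = 74 - 10500 = -10426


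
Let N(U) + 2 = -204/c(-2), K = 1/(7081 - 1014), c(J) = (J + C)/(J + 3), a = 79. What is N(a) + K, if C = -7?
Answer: 376157/18201 ≈ 20.667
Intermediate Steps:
c(J) = (-7 + J)/(3 + J) (c(J) = (J - 7)/(J + 3) = (-7 + J)/(3 + J))
K = 1/6067 ≈ 0.00016483
N(U) = 62/3 (N(U) = -2 - 204*(3 - 2)/(-7 - 2) = -2 - 204/(-9/1) = -2 - 204/(1*(-9)) = -2 - 204/(-9) = -2 - 204*(-⅑) = -2 + 68/3 = 62/3)
N(a) + K = 62/3 + 1/6067 = 376157/18201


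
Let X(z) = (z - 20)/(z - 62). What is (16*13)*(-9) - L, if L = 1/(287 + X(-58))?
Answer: -10769636/5753 ≈ -1872.0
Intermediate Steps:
X(z) = (-20 + z)/(-62 + z)
L = 20/5753 (L = 1/(287 + (-20 - 58)/(-62 - 58)) = 1/(287 - 78/(-120)) = 1/(287 - 1/120*(-78)) = 1/(287 + 13/20) = 1/(5753/20) = 20/5753 ≈ 0.0034764)
(16*13)*(-9) - L = (16*13)*(-9) - 1*20/5753 = 208*(-9) - 20/5753 = -1872 - 20/5753 = -10769636/5753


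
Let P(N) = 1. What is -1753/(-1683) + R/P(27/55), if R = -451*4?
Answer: -3034379/1683 ≈ -1803.0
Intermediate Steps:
R = -1804
-1753/(-1683) + R/P(27/55) = -1753/(-1683) - 1804/1 = -1753*(-1/1683) - 1804*1 = 1753/1683 - 1804 = -3034379/1683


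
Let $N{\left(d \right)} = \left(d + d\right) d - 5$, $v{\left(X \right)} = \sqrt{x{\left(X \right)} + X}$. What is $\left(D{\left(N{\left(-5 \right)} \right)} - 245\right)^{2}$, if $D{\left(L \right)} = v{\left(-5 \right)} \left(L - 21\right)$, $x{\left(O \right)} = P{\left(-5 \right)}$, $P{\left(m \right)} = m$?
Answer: $54265 - 11760 i \sqrt{10} \approx 54265.0 - 37188.0 i$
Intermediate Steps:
$x{\left(O \right)} = -5$
$v{\left(X \right)} = \sqrt{-5 + X}$
$N{\left(d \right)} = -5 + 2 d^{2}$ ($N{\left(d \right)} = 2 d d - 5 = 2 d^{2} - 5 = -5 + 2 d^{2}$)
$D{\left(L \right)} = i \sqrt{10} \left(-21 + L\right)$ ($D{\left(L \right)} = \sqrt{-5 - 5} \left(L - 21\right) = \sqrt{-10} \left(-21 + L\right) = i \sqrt{10} \left(-21 + L\right)$)
$\left(D{\left(N{\left(-5 \right)} \right)} - 245\right)^{2} = \left(i \sqrt{10} \left(-21 - \left(5 - 2 \left(-5\right)^{2}\right)\right) - 245\right)^{2} = \left(i \sqrt{10} \left(-21 + \left(-5 + 2 \cdot 25\right)\right) - 245\right)^{2} = \left(i \sqrt{10} \left(-21 + \left(-5 + 50\right)\right) - 245\right)^{2} = \left(i \sqrt{10} \left(-21 + 45\right) - 245\right)^{2} = \left(i \sqrt{10} \cdot 24 - 245\right)^{2} = \left(24 i \sqrt{10} - 245\right)^{2} = \left(-245 + 24 i \sqrt{10}\right)^{2}$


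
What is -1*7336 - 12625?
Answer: -19961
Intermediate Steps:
-1*7336 - 12625 = -7336 - 12625 = -19961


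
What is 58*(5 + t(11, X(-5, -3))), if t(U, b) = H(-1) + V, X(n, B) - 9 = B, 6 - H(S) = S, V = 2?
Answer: 812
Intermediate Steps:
H(S) = 6 - S
X(n, B) = 9 + B
t(U, b) = 9 (t(U, b) = (6 - 1*(-1)) + 2 = (6 + 1) + 2 = 7 + 2 = 9)
58*(5 + t(11, X(-5, -3))) = 58*(5 + 9) = 58*14 = 812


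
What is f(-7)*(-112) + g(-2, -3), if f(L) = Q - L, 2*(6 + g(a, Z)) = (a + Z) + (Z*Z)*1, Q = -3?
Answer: -452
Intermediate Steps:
g(a, Z) = -6 + Z/2 + a/2 + Z**2/2 (g(a, Z) = -6 + ((a + Z) + (Z*Z)*1)/2 = -6 + ((Z + a) + Z**2*1)/2 = -6 + ((Z + a) + Z**2)/2 = -6 + (Z + a + Z**2)/2 = -6 + (Z/2 + a/2 + Z**2/2) = -6 + Z/2 + a/2 + Z**2/2)
f(L) = -3 - L
f(-7)*(-112) + g(-2, -3) = (-3 - 1*(-7))*(-112) + (-6 + (1/2)*(-3) + (1/2)*(-2) + (1/2)*(-3)**2) = (-3 + 7)*(-112) + (-6 - 3/2 - 1 + (1/2)*9) = 4*(-112) + (-6 - 3/2 - 1 + 9/2) = -448 - 4 = -452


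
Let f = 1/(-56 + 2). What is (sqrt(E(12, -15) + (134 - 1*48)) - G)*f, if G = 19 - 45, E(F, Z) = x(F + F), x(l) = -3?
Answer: -13/27 - sqrt(83)/54 ≈ -0.65019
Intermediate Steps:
E(F, Z) = -3
G = -26
f = -1/54 (f = 1/(-54) = -1/54 ≈ -0.018519)
(sqrt(E(12, -15) + (134 - 1*48)) - G)*f = (sqrt(-3 + (134 - 1*48)) - 1*(-26))*(-1/54) = (sqrt(-3 + (134 - 48)) + 26)*(-1/54) = (sqrt(-3 + 86) + 26)*(-1/54) = (sqrt(83) + 26)*(-1/54) = (26 + sqrt(83))*(-1/54) = -13/27 - sqrt(83)/54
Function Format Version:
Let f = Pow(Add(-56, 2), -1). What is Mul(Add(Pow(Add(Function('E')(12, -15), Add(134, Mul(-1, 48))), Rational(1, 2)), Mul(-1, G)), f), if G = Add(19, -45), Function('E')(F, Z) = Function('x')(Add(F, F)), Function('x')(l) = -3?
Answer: Add(Rational(-13, 27), Mul(Rational(-1, 54), Pow(83, Rational(1, 2)))) ≈ -0.65019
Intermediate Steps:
Function('E')(F, Z) = -3
G = -26
f = Rational(-1, 54) (f = Pow(-54, -1) = Rational(-1, 54) ≈ -0.018519)
Mul(Add(Pow(Add(Function('E')(12, -15), Add(134, Mul(-1, 48))), Rational(1, 2)), Mul(-1, G)), f) = Mul(Add(Pow(Add(-3, Add(134, Mul(-1, 48))), Rational(1, 2)), Mul(-1, -26)), Rational(-1, 54)) = Mul(Add(Pow(Add(-3, Add(134, -48)), Rational(1, 2)), 26), Rational(-1, 54)) = Mul(Add(Pow(Add(-3, 86), Rational(1, 2)), 26), Rational(-1, 54)) = Mul(Add(Pow(83, Rational(1, 2)), 26), Rational(-1, 54)) = Mul(Add(26, Pow(83, Rational(1, 2))), Rational(-1, 54)) = Add(Rational(-13, 27), Mul(Rational(-1, 54), Pow(83, Rational(1, 2))))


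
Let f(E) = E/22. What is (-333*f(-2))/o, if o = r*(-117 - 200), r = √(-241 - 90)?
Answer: 333*I*√331/1154197 ≈ 0.005249*I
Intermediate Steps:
r = I*√331 (r = √(-331) = I*√331 ≈ 18.193*I)
f(E) = E/22 (f(E) = E*(1/22) = E/22)
o = -317*I*√331 (o = (I*√331)*(-117 - 200) = (I*√331)*(-317) = -317*I*√331 ≈ -5767.3*I)
(-333*f(-2))/o = (-333*(-2)/22)/((-317*I*√331)) = (-333*(-1/11))*(I*√331/104927) = 333*(I*√331/104927)/11 = 333*I*√331/1154197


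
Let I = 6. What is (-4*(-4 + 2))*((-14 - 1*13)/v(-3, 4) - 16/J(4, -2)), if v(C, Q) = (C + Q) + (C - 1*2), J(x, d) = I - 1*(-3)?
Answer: 358/9 ≈ 39.778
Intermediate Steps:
J(x, d) = 9 (J(x, d) = 6 - 1*(-3) = 6 + 3 = 9)
v(C, Q) = -2 + Q + 2*C (v(C, Q) = (C + Q) + (C - 2) = (C + Q) + (-2 + C) = -2 + Q + 2*C)
(-4*(-4 + 2))*((-14 - 1*13)/v(-3, 4) - 16/J(4, -2)) = (-4*(-4 + 2))*((-14 - 1*13)/(-2 + 4 + 2*(-3)) - 16/9) = (-4*(-2))*((-14 - 13)/(-2 + 4 - 6) - 16*⅑) = 8*(-27/(-4) - 16/9) = 8*(-27*(-¼) - 16/9) = 8*(27/4 - 16/9) = 8*(179/36) = 358/9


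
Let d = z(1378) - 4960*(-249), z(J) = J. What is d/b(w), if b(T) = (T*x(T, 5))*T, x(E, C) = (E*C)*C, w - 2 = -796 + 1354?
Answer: 618209/2195200000 ≈ 0.00028162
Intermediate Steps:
w = 560 (w = 2 + (-796 + 1354) = 2 + 558 = 560)
x(E, C) = E*C**2 (x(E, C) = (C*E)*C = E*C**2)
b(T) = 25*T**3 (b(T) = (T*(T*5**2))*T = (T*(T*25))*T = (T*(25*T))*T = (25*T**2)*T = 25*T**3)
d = 1236418 (d = 1378 - 4960*(-249) = 1378 - 1*(-1235040) = 1378 + 1235040 = 1236418)
d/b(w) = 1236418/((25*560**3)) = 1236418/((25*175616000)) = 1236418/4390400000 = 1236418*(1/4390400000) = 618209/2195200000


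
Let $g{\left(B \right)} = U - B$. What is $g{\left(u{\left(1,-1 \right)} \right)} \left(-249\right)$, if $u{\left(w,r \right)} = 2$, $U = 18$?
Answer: $-3984$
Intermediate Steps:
$g{\left(B \right)} = 18 - B$
$g{\left(u{\left(1,-1 \right)} \right)} \left(-249\right) = \left(18 - 2\right) \left(-249\right) = 16 \left(-249\right) = -3984$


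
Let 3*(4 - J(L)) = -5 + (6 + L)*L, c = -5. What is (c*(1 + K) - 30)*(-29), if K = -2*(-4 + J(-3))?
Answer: -1015/3 ≈ -338.33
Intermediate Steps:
J(L) = 17/3 - L*(6 + L)/3 (J(L) = 4 - (-5 + (6 + L)*L)/3 = 4 - (-5 + L*(6 + L))/3 = 4 + (5/3 - L*(6 + L)/3) = 17/3 - L*(6 + L)/3)
K = -28/3 (K = -2*(-4 + (17/3 - 2*(-3) - 1/3*(-3)**2)) = -2*(-4 + (17/3 + 6 - 1/3*9)) = -2*(-4 + (17/3 + 6 - 3)) = -2*(-4 + 26/3) = -2*14/3 = -28/3 ≈ -9.3333)
(c*(1 + K) - 30)*(-29) = (-5*(1 - 28/3) - 30)*(-29) = (-5*(-25/3) - 30)*(-29) = (125/3 - 30)*(-29) = (35/3)*(-29) = -1015/3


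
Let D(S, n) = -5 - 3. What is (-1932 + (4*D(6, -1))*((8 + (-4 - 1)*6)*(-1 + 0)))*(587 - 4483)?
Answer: 10269856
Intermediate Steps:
D(S, n) = -8
(-1932 + (4*D(6, -1))*((8 + (-4 - 1)*6)*(-1 + 0)))*(587 - 4483) = (-1932 + (4*(-8))*((8 + (-4 - 1)*6)*(-1 + 0)))*(587 - 4483) = (-1932 - 32*(8 - 5*6)*(-1))*(-3896) = (-1932 - 32*(8 - 30)*(-1))*(-3896) = (-1932 - (-704)*(-1))*(-3896) = (-1932 - 32*22)*(-3896) = (-1932 - 704)*(-3896) = -2636*(-3896) = 10269856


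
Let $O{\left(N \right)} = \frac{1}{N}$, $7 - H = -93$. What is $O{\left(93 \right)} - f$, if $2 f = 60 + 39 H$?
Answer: $- \frac{184139}{93} \approx -1980.0$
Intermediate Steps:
$H = 100$ ($H = 7 - -93 = 7 + 93 = 100$)
$f = 1980$ ($f = \frac{60 + 39 \cdot 100}{2} = \frac{60 + 3900}{2} = \frac{1}{2} \cdot 3960 = 1980$)
$O{\left(93 \right)} - f = \frac{1}{93} - 1980 = - \frac{184139}{93}$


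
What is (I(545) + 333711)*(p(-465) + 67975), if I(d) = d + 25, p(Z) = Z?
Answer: 22567310310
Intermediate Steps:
I(d) = 25 + d
(I(545) + 333711)*(p(-465) + 67975) = ((25 + 545) + 333711)*(-465 + 67975) = (570 + 333711)*67510 = 334281*67510 = 22567310310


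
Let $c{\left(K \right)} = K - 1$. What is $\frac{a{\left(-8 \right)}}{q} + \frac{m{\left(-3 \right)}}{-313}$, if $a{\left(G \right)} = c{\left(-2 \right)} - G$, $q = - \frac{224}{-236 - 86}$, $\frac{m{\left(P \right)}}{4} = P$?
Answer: $\frac{36187}{5008} \approx 7.2258$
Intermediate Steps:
$c{\left(K \right)} = -1 + K$
$m{\left(P \right)} = 4 P$
$q = \frac{16}{23}$ ($q = - \frac{224}{-236 - 86} = - \frac{224}{-322} = \left(-224\right) \left(- \frac{1}{322}\right) = \frac{16}{23} \approx 0.69565$)
$a{\left(G \right)} = -3 - G$ ($a{\left(G \right)} = \left(-1 - 2\right) - G = -3 - G$)
$\frac{a{\left(-8 \right)}}{q} + \frac{m{\left(-3 \right)}}{-313} = \frac{-3 - -8}{\frac{16}{23}} + \frac{4 \left(-3\right)}{-313} = \left(-3 + 8\right) \frac{23}{16} - - \frac{12}{313} = 5 \cdot \frac{23}{16} + \frac{12}{313} = \frac{115}{16} + \frac{12}{313} = \frac{36187}{5008}$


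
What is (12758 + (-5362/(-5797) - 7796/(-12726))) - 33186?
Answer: -753456845996/36886311 ≈ -20426.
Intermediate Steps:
(12758 + (-5362/(-5797) - 7796/(-12726))) - 33186 = (12758 + (-5362*(-1/5797) - 7796*(-1/12726))) - 33186 = (12758 + (5362/5797 + 3898/6363)) - 33186 = (12758 + 56715112/36886311) - 33186 = 470652270850/36886311 - 33186 = -753456845996/36886311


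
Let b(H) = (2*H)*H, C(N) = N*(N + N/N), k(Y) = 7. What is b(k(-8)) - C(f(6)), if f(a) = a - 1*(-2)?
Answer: 26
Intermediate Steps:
f(a) = 2 + a (f(a) = a + 2 = 2 + a)
C(N) = N*(1 + N) (C(N) = N*(N + 1) = N*(1 + N))
b(H) = 2*H**2
b(k(-8)) - C(f(6)) = 2*7**2 - (2 + 6)*(1 + (2 + 6)) = 2*49 - 8*(1 + 8) = 98 - 8*9 = 98 - 1*72 = 98 - 72 = 26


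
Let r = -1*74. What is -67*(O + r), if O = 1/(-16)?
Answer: 79395/16 ≈ 4962.2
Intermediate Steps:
O = -1/16 ≈ -0.062500
r = -74
-67*(O + r) = -67*(-1/16 - 74) = -67*(-1185/16) = 79395/16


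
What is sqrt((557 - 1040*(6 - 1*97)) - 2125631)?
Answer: I*sqrt(2030434) ≈ 1424.9*I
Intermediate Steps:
sqrt((557 - 1040*(6 - 1*97)) - 2125631) = sqrt((557 - 1040*(6 - 97)) - 2125631) = sqrt((557 - 1040*(-91)) - 2125631) = sqrt((557 + 94640) - 2125631) = sqrt(95197 - 2125631) = sqrt(-2030434) = I*sqrt(2030434)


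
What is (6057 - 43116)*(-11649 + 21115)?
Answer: -350800494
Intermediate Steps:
(6057 - 43116)*(-11649 + 21115) = -37059*9466 = -350800494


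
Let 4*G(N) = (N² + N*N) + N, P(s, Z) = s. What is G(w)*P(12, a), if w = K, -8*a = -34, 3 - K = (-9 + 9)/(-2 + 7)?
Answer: 63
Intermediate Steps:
K = 3 (K = 3 - (-9 + 9)/(-2 + 7) = 3 - 0/5 = 3 - 1*0 = 3 + 0 = 3)
a = 17/4 (a = -⅛*(-34) = 17/4 ≈ 4.2500)
w = 3
G(N) = N²/2 + N/4 (G(N) = ((N² + N*N) + N)/4 = ((N² + N²) + N)/4 = (2*N² + N)/4 = (N + 2*N²)/4 = N²/2 + N/4)
G(w)*P(12, a) = ((¼)*3*(1 + 2*3))*12 = ((¼)*3*(1 + 6))*12 = ((¼)*3*7)*12 = (21/4)*12 = 63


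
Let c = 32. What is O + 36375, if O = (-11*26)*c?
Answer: 27223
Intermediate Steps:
O = -9152 (O = -11*26*32 = -286*32 = -9152)
O + 36375 = -9152 + 36375 = 27223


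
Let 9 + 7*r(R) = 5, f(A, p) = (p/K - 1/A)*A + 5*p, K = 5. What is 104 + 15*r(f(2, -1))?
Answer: 668/7 ≈ 95.429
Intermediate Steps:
f(A, p) = 5*p + A*(-1/A + p/5) (f(A, p) = (p/5 - 1/A)*A + 5*p = (-1/A + p/5)*A + 5*p = A*(-1/A + p/5) + 5*p = 5*p + A*(-1/A + p/5))
r(R) = -4/7 (r(R) = -9/7 + (⅐)*5 = -9/7 + 5/7 = -4/7)
104 + 15*r(f(2, -1)) = 104 + 15*(-4/7) = 104 - 60/7 = 668/7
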